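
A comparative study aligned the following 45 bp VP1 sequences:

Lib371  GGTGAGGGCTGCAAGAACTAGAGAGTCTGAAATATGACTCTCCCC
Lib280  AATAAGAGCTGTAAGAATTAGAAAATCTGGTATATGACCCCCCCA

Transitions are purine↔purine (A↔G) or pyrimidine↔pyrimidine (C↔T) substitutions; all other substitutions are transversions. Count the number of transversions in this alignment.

Mismatches occur at site 1 (G/A, transition), site 2 (G/A, transition), site 4 (G/A, transition), site 7 (G/A, transition), site 12 (C/T, transition), site 18 (C/T, transition), site 23 (G/A, transition), site 25 (G/A, transition), site 30 (A/G, transition), site 31 (A/T, transversion), site 39 (T/C, transition), site 41 (T/C, transition), site 45 (C/A, transversion).
Of the 13 differences, 11 transitions and 2 transversions, so the answer is 2.

2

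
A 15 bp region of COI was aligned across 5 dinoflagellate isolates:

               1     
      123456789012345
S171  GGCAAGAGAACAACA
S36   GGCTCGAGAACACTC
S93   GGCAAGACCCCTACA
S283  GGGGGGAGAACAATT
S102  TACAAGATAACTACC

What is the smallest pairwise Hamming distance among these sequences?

4

Pairwise Hamming distances:
  S171 vs S36: 5
  S171 vs S93: 4
  S171 vs S283: 5
  S171 vs S102: 5
  S36 vs S93: 9
  S36 vs S283: 5
  S36 vs S102: 8
  S93 vs S283: 9
  S93 vs S102: 6
  S283 vs S102: 9
The smallest is 4, between S171 and S93.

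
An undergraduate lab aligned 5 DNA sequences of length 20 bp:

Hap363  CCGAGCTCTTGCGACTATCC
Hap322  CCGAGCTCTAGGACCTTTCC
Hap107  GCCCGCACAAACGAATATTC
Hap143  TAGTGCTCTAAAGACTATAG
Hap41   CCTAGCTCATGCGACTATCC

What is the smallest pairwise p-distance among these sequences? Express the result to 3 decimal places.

0.100

Pairwise Hamming distances:
  Hap363 vs Hap322: 5
  Hap363 vs Hap107: 9
  Hap363 vs Hap143: 8
  Hap363 vs Hap41: 2
  Hap322 vs Hap107: 12
  Hap322 vs Hap143: 10
  Hap322 vs Hap41: 7
  Hap107 vs Hap143: 10
  Hap107 vs Hap41: 8
  Hap143 vs Hap41: 10
The smallest is 2 mismatches, between Hap363 and Hap41; p = 2/20 = 0.100.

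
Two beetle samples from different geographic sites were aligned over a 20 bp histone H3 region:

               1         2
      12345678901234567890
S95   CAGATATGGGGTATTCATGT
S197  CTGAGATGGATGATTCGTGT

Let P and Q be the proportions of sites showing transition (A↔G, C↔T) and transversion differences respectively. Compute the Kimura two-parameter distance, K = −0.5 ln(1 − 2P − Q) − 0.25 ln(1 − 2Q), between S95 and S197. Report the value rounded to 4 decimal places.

The sequences differ at positions 2 (A/T, transversion), 5 (T/G, transversion), 10 (G/A, transition), 11 (G/T, transversion), 12 (T/G, transversion), 17 (A/G, transition).
Of the 6 differences, 2 transitions and 4 transversions over 20 sites: P = 2/20 = 0.100000, Q = 4/20 = 0.200000.
d = −0.5·ln(0.600000) − 0.25·ln(0.600000) = −0.5·(-0.510826) − 0.25·(-0.510826) = 0.3831.

0.3831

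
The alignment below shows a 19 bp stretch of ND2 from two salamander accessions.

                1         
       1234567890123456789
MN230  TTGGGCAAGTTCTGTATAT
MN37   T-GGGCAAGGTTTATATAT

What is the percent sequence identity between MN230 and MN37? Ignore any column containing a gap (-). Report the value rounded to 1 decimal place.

83.3%

Excluding the 1 gap column leaves 18 comparable sites.
Mismatches occur at site 10 (T↔G), site 12 (C↔T), site 14 (G↔A).
15 of the 18 comparable sites match, so the percent identity is 15/18 × 100 = 83.3%.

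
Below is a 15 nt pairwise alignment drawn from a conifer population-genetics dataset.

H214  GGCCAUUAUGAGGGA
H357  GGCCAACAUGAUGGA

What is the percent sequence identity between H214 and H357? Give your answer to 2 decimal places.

Differing sites — 6:U/A; 7:U/C; 12:G/U.
12 of the 15 sites match, so the percent identity is 12/15 × 100 = 80.00%.

80.00%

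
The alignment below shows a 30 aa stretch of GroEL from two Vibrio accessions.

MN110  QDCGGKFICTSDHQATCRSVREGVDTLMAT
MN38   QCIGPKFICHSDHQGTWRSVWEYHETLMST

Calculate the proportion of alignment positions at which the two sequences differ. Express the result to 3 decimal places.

The sequences differ at positions 2 (D/C), 3 (C/I), 5 (G/P), 10 (T/H), 15 (A/G), 17 (C/W), 21 (R/W), 23 (G/Y), 24 (V/H), 25 (D/E), 29 (A/S).
There are 11 differences over 30 sites, so p = 11/30 = 0.367.

0.367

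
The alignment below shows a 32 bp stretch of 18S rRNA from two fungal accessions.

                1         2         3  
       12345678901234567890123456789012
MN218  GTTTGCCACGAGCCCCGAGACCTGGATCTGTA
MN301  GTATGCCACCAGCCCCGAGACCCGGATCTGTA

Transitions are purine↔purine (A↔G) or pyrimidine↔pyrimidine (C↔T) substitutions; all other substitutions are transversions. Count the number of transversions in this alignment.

Mismatches occur at site 3 (T/A, transversion), site 10 (G/C, transversion), site 23 (T/C, transition).
Of the 3 differences, 1 transition and 2 transversions, so the answer is 2.

2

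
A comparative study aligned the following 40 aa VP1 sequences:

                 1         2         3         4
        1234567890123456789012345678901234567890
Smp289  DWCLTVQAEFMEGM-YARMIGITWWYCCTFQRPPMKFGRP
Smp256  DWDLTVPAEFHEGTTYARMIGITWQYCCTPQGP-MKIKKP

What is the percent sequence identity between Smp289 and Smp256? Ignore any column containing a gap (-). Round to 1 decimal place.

73.7%

Excluding the 2 gap columns leaves 38 comparable sites.
Differing sites — 3:C/D; 7:Q/P; 11:M/H; 14:M/T; 25:W/Q; 30:F/P; 32:R/G; 37:F/I; 38:G/K; 39:R/K.
28 of the 38 comparable sites match, so the percent identity is 28/38 × 100 = 73.7%.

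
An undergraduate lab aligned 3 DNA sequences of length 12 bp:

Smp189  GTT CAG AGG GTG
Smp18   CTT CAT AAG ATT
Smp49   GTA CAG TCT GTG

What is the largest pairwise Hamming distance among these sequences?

Pairwise Hamming distances:
  Smp189 vs Smp18: 5
  Smp189 vs Smp49: 4
  Smp18 vs Smp49: 8
The largest is 8, between Smp18 and Smp49.

8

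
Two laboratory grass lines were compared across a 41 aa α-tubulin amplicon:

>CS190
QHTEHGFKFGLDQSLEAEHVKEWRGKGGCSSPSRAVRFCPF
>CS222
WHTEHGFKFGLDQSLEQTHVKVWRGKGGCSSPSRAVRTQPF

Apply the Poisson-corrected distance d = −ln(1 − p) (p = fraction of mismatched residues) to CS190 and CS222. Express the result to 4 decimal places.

Differing sites — 1:Q/W; 17:A/Q; 18:E/T; 22:E/V; 38:F/T; 39:C/Q.
p = 6/41 = 0.146341.
d = −ln(1 − 0.146341) = −ln(0.853659) = 0.1582.

0.1582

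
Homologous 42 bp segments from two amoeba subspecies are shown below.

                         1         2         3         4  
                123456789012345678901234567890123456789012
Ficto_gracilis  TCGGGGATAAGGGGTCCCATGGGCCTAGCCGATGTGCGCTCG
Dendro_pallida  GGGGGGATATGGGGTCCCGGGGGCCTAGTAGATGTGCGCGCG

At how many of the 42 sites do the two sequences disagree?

Differing sites — 1:T/G; 2:C/G; 10:A/T; 19:A/G; 20:T/G; 29:C/T; 30:C/A; 40:T/G.
That gives 8 mismatches out of 42 aligned sites, so the Hamming distance is 8.

8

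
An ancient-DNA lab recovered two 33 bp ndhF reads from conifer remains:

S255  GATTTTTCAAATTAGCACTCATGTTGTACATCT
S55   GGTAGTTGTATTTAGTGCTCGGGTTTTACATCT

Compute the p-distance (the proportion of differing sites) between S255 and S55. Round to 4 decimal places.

0.3333

Differing sites — 2:A/G; 4:T/A; 5:T/G; 8:C/G; 9:A/T; 11:A/T; 16:C/T; 17:A/G; 21:A/G; 22:T/G; 26:G/T.
There are 11 differences over 33 sites, so p = 11/33 = 0.3333.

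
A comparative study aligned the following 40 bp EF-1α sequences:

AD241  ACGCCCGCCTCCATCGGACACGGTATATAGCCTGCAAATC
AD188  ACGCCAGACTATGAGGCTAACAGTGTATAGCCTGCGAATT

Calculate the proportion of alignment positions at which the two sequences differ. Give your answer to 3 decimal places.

Mismatches occur at site 6 (C↔A), site 8 (C↔A), site 11 (C↔A), site 12 (C↔T), site 13 (A↔G), site 14 (T↔A), site 15 (C↔G), site 17 (G↔C), site 18 (A↔T), site 19 (C↔A), site 22 (G↔A), site 25 (A↔G), site 36 (A↔G), site 40 (C↔T).
There are 14 differences over 40 sites, so p = 14/40 = 0.350.

0.350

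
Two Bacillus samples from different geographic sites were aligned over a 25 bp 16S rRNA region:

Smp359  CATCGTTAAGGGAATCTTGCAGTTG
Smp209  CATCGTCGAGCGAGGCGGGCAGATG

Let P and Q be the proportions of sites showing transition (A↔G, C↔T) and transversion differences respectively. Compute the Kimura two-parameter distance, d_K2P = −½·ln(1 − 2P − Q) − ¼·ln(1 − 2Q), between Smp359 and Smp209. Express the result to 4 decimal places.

0.4176

Mismatches occur at site 7 (T/C, transition), site 8 (A/G, transition), site 11 (G/C, transversion), site 14 (A/G, transition), site 15 (T/G, transversion), site 17 (T/G, transversion), site 18 (T/G, transversion), site 23 (T/A, transversion).
Of the 8 differences, 3 transitions and 5 transversions over 25 sites: P = 3/25 = 0.120000, Q = 5/25 = 0.200000.
d = −0.5·ln(0.560000) − 0.25·ln(0.600000) = −0.5·(-0.579818) − 0.25·(-0.510826) = 0.4176.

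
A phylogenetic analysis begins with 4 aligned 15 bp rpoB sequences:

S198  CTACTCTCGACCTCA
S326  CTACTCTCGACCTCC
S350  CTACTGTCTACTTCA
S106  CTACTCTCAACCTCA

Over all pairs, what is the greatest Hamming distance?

Pairwise Hamming distances:
  S198 vs S326: 1
  S198 vs S350: 3
  S198 vs S106: 1
  S326 vs S350: 4
  S326 vs S106: 2
  S350 vs S106: 3
The largest is 4, between S326 and S350.

4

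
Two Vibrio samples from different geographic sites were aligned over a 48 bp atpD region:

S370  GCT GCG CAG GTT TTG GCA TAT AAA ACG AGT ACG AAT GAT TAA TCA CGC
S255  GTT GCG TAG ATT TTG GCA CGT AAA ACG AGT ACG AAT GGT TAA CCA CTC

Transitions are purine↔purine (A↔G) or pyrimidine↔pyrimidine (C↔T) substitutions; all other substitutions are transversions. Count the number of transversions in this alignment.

1

Differing sites — 2:C/T (Ti); 7:C/T (Ti); 10:G/A (Ti); 19:T/C (Ti); 20:A/G (Ti); 38:A/G (Ti); 43:T/C (Ti); 47:G/T (Tv).
Of the 8 differences, 7 transitions and 1 transversion, so the answer is 1.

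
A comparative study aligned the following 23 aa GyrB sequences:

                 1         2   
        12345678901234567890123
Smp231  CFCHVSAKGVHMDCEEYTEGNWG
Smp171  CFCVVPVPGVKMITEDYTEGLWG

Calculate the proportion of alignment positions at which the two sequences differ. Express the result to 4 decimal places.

0.3913

Mismatches occur at site 4 (H↔V), site 6 (S↔P), site 7 (A↔V), site 8 (K↔P), site 11 (H↔K), site 13 (D↔I), site 14 (C↔T), site 16 (E↔D), site 21 (N↔L).
There are 9 differences over 23 sites, so p = 9/23 = 0.3913.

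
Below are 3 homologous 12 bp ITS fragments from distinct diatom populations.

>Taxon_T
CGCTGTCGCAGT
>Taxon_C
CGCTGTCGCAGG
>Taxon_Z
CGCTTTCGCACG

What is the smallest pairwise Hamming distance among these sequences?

1

Pairwise Hamming distances:
  Taxon_T vs Taxon_C: 1
  Taxon_T vs Taxon_Z: 3
  Taxon_C vs Taxon_Z: 2
The smallest is 1, between Taxon_T and Taxon_C.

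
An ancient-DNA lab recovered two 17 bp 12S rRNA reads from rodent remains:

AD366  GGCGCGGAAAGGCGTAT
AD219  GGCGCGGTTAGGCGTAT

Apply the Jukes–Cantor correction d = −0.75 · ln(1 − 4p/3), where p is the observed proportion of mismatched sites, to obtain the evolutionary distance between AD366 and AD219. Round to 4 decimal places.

The sequences differ at positions 8 (A/T), 9 (A/T).
p = 2/17 = 0.117647.
d = −0.75 · ln(1 − (4/3)·0.117647) = −0.75 · ln(0.843137) = −0.75 · (-0.170626) = 0.1280.

0.1280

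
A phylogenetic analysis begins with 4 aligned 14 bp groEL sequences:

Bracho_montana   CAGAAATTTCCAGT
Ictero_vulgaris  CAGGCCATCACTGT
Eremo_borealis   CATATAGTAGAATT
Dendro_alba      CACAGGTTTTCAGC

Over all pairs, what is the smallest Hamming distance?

Pairwise Hamming distances:
  Bracho_montana vs Ictero_vulgaris: 7
  Bracho_montana vs Eremo_borealis: 7
  Bracho_montana vs Dendro_alba: 5
  Ictero_vulgaris vs Eremo_borealis: 10
  Ictero_vulgaris vs Dendro_alba: 9
  Eremo_borealis vs Dendro_alba: 9
The smallest is 5, between Bracho_montana and Dendro_alba.

5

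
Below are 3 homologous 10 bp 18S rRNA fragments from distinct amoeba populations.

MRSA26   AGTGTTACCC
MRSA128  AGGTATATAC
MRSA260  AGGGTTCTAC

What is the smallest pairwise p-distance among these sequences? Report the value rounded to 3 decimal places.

0.300

Pairwise Hamming distances:
  MRSA26 vs MRSA128: 5
  MRSA26 vs MRSA260: 4
  MRSA128 vs MRSA260: 3
The smallest is 3 mismatches, between MRSA128 and MRSA260; p = 3/10 = 0.300.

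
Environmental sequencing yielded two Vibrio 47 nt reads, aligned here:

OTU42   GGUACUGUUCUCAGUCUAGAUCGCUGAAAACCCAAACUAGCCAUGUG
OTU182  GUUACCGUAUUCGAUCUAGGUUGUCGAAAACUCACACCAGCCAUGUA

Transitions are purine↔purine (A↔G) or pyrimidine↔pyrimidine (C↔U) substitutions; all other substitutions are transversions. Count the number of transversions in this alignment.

3

The sequences differ at positions 2 (G/U, transversion), 6 (U/C, transition), 9 (U/A, transversion), 10 (C/U, transition), 13 (A/G, transition), 14 (G/A, transition), 20 (A/G, transition), 22 (C/U, transition), 24 (C/U, transition), 25 (U/C, transition), 32 (C/U, transition), 35 (A/C, transversion), 38 (U/C, transition), 47 (G/A, transition).
Of the 14 differences, 11 transitions and 3 transversions, so the answer is 3.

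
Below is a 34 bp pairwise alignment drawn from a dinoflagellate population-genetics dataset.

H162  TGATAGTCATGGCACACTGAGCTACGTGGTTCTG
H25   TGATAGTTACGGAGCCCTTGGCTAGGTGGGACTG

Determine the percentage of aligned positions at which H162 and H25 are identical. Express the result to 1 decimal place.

70.6%

The sequences differ at positions 8 (C/T), 10 (T/C), 13 (C/A), 14 (A/G), 16 (A/C), 19 (G/T), 20 (A/G), 25 (C/G), 30 (T/G), 31 (T/A).
24 of the 34 sites match, so the percent identity is 24/34 × 100 = 70.6%.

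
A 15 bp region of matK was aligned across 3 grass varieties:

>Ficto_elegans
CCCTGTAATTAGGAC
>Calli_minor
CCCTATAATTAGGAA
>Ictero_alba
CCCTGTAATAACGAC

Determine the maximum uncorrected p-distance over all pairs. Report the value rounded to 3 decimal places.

Pairwise Hamming distances:
  Ficto_elegans vs Calli_minor: 2
  Ficto_elegans vs Ictero_alba: 2
  Calli_minor vs Ictero_alba: 4
The largest is 4 mismatches, between Calli_minor and Ictero_alba; p = 4/15 = 0.267.

0.267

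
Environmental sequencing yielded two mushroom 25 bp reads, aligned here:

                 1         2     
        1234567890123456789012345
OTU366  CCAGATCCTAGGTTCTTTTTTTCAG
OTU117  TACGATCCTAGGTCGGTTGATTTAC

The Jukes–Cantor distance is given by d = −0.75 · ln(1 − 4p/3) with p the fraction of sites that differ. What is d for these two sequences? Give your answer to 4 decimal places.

Differing sites — 1:C/T; 2:C/A; 3:A/C; 14:T/C; 15:C/G; 16:T/G; 19:T/G; 20:T/A; 23:C/T; 25:G/C.
p = 10/25 = 0.400000.
d = −0.75 · ln(1 − (4/3)·0.400000) = −0.75 · ln(0.466667) = −0.75 · (-0.762139) = 0.5716.

0.5716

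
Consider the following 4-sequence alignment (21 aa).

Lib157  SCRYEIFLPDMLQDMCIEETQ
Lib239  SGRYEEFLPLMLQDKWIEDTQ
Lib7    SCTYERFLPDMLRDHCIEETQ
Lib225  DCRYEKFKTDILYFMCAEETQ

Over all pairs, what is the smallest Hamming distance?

4

Pairwise Hamming distances:
  Lib157 vs Lib239: 6
  Lib157 vs Lib7: 4
  Lib157 vs Lib225: 8
  Lib239 vs Lib7: 8
  Lib239 vs Lib225: 13
  Lib7 vs Lib225: 10
The smallest is 4, between Lib157 and Lib7.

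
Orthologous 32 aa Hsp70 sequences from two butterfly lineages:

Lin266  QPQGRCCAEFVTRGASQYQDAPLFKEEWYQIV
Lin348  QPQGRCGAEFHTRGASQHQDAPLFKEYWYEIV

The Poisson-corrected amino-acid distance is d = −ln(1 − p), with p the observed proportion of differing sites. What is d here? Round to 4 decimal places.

Mismatches occur at site 7 (C↔G), site 11 (V↔H), site 18 (Y↔H), site 27 (E↔Y), site 30 (Q↔E).
p = 5/32 = 0.156250.
d = −ln(1 − 0.156250) = −ln(0.843750) = 0.1699.

0.1699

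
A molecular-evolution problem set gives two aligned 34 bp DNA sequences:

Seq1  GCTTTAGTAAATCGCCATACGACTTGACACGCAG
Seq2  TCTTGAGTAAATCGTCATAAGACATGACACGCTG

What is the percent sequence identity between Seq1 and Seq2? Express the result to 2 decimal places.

Mismatches occur at site 1 (G↔T), site 5 (T↔G), site 15 (C↔T), site 20 (C↔A), site 24 (T↔A), site 33 (A↔T).
28 of the 34 sites match, so the percent identity is 28/34 × 100 = 82.35%.

82.35%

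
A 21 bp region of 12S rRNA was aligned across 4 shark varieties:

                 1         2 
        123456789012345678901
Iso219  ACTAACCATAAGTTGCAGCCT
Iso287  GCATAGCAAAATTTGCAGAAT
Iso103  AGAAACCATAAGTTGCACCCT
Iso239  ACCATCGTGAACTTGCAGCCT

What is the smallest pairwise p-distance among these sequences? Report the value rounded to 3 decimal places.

0.143

Pairwise Hamming distances:
  Iso219 vs Iso287: 8
  Iso219 vs Iso103: 3
  Iso219 vs Iso239: 6
  Iso287 vs Iso103: 9
  Iso287 vs Iso239: 11
  Iso103 vs Iso239: 8
The smallest is 3 mismatches, between Iso219 and Iso103; p = 3/21 = 0.143.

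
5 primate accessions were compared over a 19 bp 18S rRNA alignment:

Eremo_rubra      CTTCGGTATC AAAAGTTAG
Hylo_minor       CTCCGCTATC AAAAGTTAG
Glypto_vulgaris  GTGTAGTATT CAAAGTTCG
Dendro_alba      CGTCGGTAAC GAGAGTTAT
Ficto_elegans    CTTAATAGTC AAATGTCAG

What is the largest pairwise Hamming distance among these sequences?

Pairwise Hamming distances:
  Eremo_rubra vs Hylo_minor: 2
  Eremo_rubra vs Glypto_vulgaris: 7
  Eremo_rubra vs Dendro_alba: 5
  Eremo_rubra vs Ficto_elegans: 7
  Hylo_minor vs Glypto_vulgaris: 8
  Hylo_minor vs Dendro_alba: 7
  Hylo_minor vs Ficto_elegans: 8
  Glypto_vulgaris vs Dendro_alba: 11
  Glypto_vulgaris vs Ficto_elegans: 11
  Dendro_alba vs Ficto_elegans: 12
The largest is 12, between Dendro_alba and Ficto_elegans.

12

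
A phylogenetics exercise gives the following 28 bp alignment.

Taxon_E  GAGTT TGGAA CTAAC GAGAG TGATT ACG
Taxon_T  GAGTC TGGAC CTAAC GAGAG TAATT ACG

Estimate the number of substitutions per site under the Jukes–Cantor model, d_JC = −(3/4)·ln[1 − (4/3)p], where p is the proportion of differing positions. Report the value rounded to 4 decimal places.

0.1156

Differing sites — 5:T/C; 10:A/C; 22:G/A.
p = 3/28 = 0.107143.
d = −0.75 · ln(1 − (4/3)·0.107143) = −0.75 · ln(0.857143) = −0.75 · (-0.154151) = 0.1156.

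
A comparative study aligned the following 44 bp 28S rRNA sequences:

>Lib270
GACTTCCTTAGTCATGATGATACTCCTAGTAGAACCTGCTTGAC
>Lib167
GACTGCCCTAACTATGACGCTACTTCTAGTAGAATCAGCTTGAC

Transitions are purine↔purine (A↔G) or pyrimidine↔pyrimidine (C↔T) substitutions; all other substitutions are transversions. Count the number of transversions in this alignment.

Mismatches occur at site 5 (T/G, transversion), site 8 (T/C, transition), site 11 (G/A, transition), site 12 (T/C, transition), site 13 (C/T, transition), site 18 (T/C, transition), site 20 (A/C, transversion), site 25 (C/T, transition), site 35 (C/T, transition), site 37 (T/A, transversion).
Of the 10 differences, 7 transitions and 3 transversions, so the answer is 3.

3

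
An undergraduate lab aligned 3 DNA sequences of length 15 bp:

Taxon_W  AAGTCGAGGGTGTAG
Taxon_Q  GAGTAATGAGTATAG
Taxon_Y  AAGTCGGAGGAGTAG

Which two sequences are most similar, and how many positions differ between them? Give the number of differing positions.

Pairwise Hamming distances:
  Taxon_W vs Taxon_Q: 6
  Taxon_W vs Taxon_Y: 3
  Taxon_Q vs Taxon_Y: 8
The smallest is 3, between Taxon_W and Taxon_Y.

3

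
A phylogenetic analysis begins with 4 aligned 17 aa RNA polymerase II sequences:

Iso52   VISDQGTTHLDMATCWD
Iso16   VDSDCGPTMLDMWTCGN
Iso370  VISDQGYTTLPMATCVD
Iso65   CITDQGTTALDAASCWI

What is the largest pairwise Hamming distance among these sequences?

11

Pairwise Hamming distances:
  Iso52 vs Iso16: 7
  Iso52 vs Iso370: 4
  Iso52 vs Iso65: 6
  Iso16 vs Iso370: 8
  Iso16 vs Iso65: 11
  Iso370 vs Iso65: 9
The largest is 11, between Iso16 and Iso65.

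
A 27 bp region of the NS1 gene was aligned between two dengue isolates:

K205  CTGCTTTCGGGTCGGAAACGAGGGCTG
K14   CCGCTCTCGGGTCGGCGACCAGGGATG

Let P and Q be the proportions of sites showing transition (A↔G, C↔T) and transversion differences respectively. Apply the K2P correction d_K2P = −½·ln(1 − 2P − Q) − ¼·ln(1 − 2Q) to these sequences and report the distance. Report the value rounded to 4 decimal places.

0.2656

Mismatches occur at site 2 (T→C, transition), site 6 (T→C, transition), site 16 (A→C, transversion), site 17 (A→G, transition), site 20 (G→C, transversion), site 25 (C→A, transversion).
Of the 6 differences, 3 transitions and 3 transversions over 27 sites: P = 3/27 = 0.111111, Q = 3/27 = 0.111111.
d = −0.5·ln(0.666667) − 0.25·ln(0.777778) = −0.5·(-0.405465) − 0.25·(-0.251314) = 0.2656.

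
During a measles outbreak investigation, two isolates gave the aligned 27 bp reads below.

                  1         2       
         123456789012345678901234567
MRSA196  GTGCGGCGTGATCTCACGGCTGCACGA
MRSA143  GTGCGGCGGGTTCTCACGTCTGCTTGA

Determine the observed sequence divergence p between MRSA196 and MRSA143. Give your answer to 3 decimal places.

The sequences differ at positions 9 (T/G), 11 (A/T), 19 (G/T), 24 (A/T), 25 (C/T).
There are 5 differences over 27 sites, so p = 5/27 = 0.185.

0.185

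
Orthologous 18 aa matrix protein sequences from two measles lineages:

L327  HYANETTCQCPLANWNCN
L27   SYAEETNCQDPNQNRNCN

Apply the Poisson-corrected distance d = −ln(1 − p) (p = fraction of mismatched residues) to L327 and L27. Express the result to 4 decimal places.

0.4925

Differing sites — 1:H/S; 4:N/E; 7:T/N; 10:C/D; 12:L/N; 13:A/Q; 15:W/R.
p = 7/18 = 0.388889.
d = −ln(1 − 0.388889) = −ln(0.611111) = 0.4925.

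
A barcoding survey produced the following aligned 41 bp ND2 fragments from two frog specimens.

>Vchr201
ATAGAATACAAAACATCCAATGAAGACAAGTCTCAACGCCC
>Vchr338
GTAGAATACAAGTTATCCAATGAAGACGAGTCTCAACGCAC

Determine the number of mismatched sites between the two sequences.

Mismatches occur at site 1 (A/G), site 12 (A/G), site 13 (A/T), site 14 (C/T), site 28 (A/G), site 40 (C/A).
That gives 6 mismatches out of 41 aligned sites, so the Hamming distance is 6.

6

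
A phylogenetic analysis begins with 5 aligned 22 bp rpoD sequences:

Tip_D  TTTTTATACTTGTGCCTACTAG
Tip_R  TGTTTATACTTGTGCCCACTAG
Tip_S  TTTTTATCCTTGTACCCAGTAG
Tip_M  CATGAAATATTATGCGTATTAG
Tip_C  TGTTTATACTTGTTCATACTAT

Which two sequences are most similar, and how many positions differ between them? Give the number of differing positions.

2

Pairwise Hamming distances:
  Tip_D vs Tip_R: 2
  Tip_D vs Tip_S: 4
  Tip_D vs Tip_M: 10
  Tip_D vs Tip_C: 4
  Tip_R vs Tip_S: 4
  Tip_R vs Tip_M: 11
  Tip_R vs Tip_C: 4
  Tip_S vs Tip_M: 12
  Tip_S vs Tip_C: 7
  Tip_M vs Tip_C: 12
The smallest is 2, between Tip_D and Tip_R.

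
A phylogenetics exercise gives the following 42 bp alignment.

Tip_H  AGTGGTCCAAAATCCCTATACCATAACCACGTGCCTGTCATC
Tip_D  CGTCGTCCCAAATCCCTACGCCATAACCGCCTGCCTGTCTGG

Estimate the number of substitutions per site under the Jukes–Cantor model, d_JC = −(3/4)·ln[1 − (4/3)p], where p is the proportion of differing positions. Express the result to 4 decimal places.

The sequences differ at positions 1 (A/C), 4 (G/C), 9 (A/C), 19 (T/C), 20 (A/G), 29 (A/G), 31 (G/C), 40 (A/T), 41 (T/G), 42 (C/G).
p = 10/42 = 0.238095.
d = −0.75 · ln(1 − (4/3)·0.238095) = −0.75 · ln(0.682540) = −0.75 · (-0.381934) = 0.2865.

0.2865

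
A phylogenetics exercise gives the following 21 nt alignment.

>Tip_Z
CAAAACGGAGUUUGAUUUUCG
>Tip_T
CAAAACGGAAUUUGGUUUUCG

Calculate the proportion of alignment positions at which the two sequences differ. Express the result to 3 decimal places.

Mismatches occur at site 10 (G↔A), site 15 (A↔G).
There are 2 differences over 21 sites, so p = 2/21 = 0.095.

0.095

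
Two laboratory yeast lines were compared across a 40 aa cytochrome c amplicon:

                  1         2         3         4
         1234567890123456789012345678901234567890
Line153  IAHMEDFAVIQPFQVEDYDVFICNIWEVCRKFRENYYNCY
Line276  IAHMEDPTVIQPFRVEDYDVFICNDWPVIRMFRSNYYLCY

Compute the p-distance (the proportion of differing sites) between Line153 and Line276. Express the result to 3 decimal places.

The sequences differ at positions 7 (F/P), 8 (A/T), 14 (Q/R), 25 (I/D), 27 (E/P), 29 (C/I), 31 (K/M), 34 (E/S), 38 (N/L).
There are 9 differences over 40 sites, so p = 9/40 = 0.225.

0.225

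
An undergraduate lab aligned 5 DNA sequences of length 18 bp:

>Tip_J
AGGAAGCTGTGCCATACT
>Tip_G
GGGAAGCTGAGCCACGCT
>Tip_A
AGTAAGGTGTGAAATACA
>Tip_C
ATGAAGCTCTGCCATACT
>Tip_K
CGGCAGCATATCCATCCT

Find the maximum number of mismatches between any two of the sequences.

12

Pairwise Hamming distances:
  Tip_J vs Tip_G: 4
  Tip_J vs Tip_A: 5
  Tip_J vs Tip_C: 2
  Tip_J vs Tip_K: 7
  Tip_G vs Tip_A: 9
  Tip_G vs Tip_C: 6
  Tip_G vs Tip_K: 7
  Tip_A vs Tip_C: 7
  Tip_A vs Tip_K: 12
  Tip_C vs Tip_K: 8
The largest is 12, between Tip_A and Tip_K.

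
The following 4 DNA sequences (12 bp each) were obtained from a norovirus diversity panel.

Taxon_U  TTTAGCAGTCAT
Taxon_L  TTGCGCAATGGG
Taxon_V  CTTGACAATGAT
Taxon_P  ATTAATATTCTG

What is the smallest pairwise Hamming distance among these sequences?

5

Pairwise Hamming distances:
  Taxon_U vs Taxon_L: 6
  Taxon_U vs Taxon_V: 5
  Taxon_U vs Taxon_P: 6
  Taxon_L vs Taxon_V: 6
  Taxon_L vs Taxon_P: 8
  Taxon_V vs Taxon_P: 7
The smallest is 5, between Taxon_U and Taxon_V.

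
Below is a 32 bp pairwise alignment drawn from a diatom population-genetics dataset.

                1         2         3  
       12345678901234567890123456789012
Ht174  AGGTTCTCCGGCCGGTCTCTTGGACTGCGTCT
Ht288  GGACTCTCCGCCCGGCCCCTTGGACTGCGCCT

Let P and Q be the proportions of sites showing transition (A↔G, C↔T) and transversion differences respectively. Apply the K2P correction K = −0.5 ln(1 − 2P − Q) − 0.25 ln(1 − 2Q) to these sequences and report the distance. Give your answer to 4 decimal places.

0.2768

The sequences differ at positions 1 (A/G, transition), 3 (G/A, transition), 4 (T/C, transition), 11 (G/C, transversion), 16 (T/C, transition), 18 (T/C, transition), 30 (T/C, transition).
Of the 7 differences, 6 transitions and 1 transversion over 32 sites: P = 6/32 = 0.187500, Q = 1/32 = 0.031250.
d = −0.5·ln(0.593750) − 0.25·ln(0.937500) = −0.5·(-0.521297) − 0.25·(-0.064539) = 0.2768.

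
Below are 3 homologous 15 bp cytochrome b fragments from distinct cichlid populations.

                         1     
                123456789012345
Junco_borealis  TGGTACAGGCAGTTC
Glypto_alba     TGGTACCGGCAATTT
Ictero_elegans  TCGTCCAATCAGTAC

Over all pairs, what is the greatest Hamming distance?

Pairwise Hamming distances:
  Junco_borealis vs Glypto_alba: 3
  Junco_borealis vs Ictero_elegans: 5
  Glypto_alba vs Ictero_elegans: 8
The largest is 8, between Glypto_alba and Ictero_elegans.

8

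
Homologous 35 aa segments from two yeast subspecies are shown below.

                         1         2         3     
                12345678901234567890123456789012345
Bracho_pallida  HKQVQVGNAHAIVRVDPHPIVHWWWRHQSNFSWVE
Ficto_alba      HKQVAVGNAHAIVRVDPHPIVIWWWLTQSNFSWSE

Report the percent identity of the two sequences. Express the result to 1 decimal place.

85.7%

Mismatches occur at site 5 (Q↔A), site 22 (H↔I), site 26 (R↔L), site 27 (H↔T), site 34 (V↔S).
30 of the 35 sites match, so the percent identity is 30/35 × 100 = 85.7%.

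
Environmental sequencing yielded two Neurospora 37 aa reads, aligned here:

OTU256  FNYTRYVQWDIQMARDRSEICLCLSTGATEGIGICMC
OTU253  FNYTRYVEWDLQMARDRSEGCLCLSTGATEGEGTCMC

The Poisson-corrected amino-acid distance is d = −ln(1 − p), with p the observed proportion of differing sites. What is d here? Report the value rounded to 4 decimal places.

The sequences differ at positions 8 (Q/E), 11 (I/L), 20 (I/G), 32 (I/E), 34 (I/T).
p = 5/37 = 0.135135.
d = −ln(1 − 0.135135) = −ln(0.864865) = 0.1452.

0.1452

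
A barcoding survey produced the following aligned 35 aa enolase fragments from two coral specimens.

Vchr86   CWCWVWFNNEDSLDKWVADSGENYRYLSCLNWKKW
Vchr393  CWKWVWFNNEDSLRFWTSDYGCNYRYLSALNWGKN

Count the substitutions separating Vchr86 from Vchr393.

10

Mismatches occur at site 3 (C→K), site 14 (D→R), site 15 (K→F), site 17 (V→T), site 18 (A→S), site 20 (S→Y), site 22 (E→C), site 29 (C→A), site 33 (K→G), site 35 (W→N).
That gives 10 mismatches out of 35 aligned sites, so the Hamming distance is 10.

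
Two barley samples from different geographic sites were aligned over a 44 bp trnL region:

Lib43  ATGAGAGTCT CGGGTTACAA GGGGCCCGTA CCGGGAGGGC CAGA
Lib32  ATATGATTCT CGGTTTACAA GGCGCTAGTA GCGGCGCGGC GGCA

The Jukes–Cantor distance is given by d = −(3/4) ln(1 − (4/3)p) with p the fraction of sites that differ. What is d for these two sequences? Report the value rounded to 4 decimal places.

Differing sites — 3:G/A; 4:A/T; 7:G/T; 14:G/T; 23:G/C; 26:C/T; 27:C/A; 31:C/G; 35:G/C; 36:A/G; 37:G/C; 41:C/G; 42:A/G; 43:G/C.
p = 14/44 = 0.318182.
d = −0.75 · ln(1 − (4/3)·0.318182) = −0.75 · ln(0.575757) = −0.75 · (-0.552070) = 0.4141.

0.4141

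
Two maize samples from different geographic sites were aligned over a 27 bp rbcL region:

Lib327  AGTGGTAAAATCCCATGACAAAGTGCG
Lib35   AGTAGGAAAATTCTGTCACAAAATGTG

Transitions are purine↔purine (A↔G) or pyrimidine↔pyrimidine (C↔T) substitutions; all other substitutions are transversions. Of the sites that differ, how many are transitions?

6

Differing sites — 4:G/A (Ti); 6:T/G (Tv); 12:C/T (Ti); 14:C/T (Ti); 15:A/G (Ti); 17:G/C (Tv); 23:G/A (Ti); 26:C/T (Ti).
Of the 8 differences, 6 transitions and 2 transversions, so the answer is 6.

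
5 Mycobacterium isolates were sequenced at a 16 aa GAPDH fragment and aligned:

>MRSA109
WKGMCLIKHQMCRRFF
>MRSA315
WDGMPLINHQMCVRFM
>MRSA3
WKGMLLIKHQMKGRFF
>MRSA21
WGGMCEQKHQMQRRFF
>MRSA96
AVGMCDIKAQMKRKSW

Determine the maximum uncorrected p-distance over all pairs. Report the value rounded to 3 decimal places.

0.688

Pairwise Hamming distances:
  MRSA109 vs MRSA315: 5
  MRSA109 vs MRSA3: 3
  MRSA109 vs MRSA21: 4
  MRSA109 vs MRSA96: 8
  MRSA315 vs MRSA3: 6
  MRSA315 vs MRSA21: 8
  MRSA315 vs MRSA96: 11
  MRSA3 vs MRSA21: 6
  MRSA3 vs MRSA96: 9
  MRSA21 vs MRSA96: 9
The largest is 11 mismatches, between MRSA315 and MRSA96; p = 11/16 = 0.688.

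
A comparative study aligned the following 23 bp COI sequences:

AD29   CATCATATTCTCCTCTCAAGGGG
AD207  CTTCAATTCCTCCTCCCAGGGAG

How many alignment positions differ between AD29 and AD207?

Mismatches occur at site 2 (A/T), site 6 (T/A), site 7 (A/T), site 9 (T/C), site 16 (T/C), site 19 (A/G), site 22 (G/A).
That gives 7 mismatches out of 23 aligned sites, so the Hamming distance is 7.

7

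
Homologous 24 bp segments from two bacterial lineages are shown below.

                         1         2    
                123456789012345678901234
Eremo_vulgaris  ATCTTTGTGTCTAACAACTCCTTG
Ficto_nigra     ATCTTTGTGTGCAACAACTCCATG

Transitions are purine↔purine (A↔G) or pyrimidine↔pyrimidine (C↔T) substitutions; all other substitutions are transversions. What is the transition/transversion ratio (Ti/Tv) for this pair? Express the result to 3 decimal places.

0.500

Mismatches occur at site 11 (C/G, transversion), site 12 (T/C, transition), site 22 (T/A, transversion).
Of the 3 differences, 1 transition and 2 transversions, so Ti/Tv = 1/2 = 0.500.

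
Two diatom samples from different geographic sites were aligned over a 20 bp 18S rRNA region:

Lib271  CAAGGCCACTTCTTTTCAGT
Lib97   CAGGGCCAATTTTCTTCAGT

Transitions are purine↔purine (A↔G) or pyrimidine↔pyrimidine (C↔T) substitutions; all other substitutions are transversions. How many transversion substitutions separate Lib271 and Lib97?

1

Mismatches occur at site 3 (A↔G, transition), site 9 (C↔A, transversion), site 12 (C↔T, transition), site 14 (T↔C, transition).
Of the 4 differences, 3 transitions and 1 transversion, so the answer is 1.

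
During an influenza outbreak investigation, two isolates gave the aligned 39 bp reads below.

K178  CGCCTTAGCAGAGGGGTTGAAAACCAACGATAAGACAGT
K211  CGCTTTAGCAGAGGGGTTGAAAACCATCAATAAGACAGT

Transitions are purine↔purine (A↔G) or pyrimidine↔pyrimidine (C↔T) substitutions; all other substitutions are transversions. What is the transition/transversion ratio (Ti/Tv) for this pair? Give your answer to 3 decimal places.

The sequences differ at positions 4 (C/T, transition), 27 (A/T, transversion), 29 (G/A, transition).
Of the 3 differences, 2 transitions and 1 transversion, so Ti/Tv = 2/1 = 2.000.

2.000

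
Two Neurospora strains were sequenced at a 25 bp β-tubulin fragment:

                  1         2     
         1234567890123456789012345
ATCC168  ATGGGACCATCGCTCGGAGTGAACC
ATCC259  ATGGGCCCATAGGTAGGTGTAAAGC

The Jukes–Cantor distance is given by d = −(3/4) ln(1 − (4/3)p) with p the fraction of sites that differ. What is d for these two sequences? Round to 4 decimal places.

Mismatches occur at site 6 (A→C), site 11 (C→A), site 13 (C→G), site 15 (C→A), site 18 (A→T), site 21 (G→A), site 24 (C→G).
p = 7/25 = 0.280000.
d = −0.75 · ln(1 − (4/3)·0.280000) = −0.75 · ln(0.626667) = −0.75 · (-0.467340) = 0.3505.

0.3505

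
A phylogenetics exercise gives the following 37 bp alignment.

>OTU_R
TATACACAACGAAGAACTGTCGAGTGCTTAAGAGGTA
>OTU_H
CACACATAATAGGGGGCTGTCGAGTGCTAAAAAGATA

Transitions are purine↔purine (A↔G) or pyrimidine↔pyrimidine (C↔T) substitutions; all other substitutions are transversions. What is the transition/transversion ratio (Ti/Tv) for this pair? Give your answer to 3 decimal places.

11.000

Mismatches occur at site 1 (T/C, transition), site 3 (T/C, transition), site 7 (C/T, transition), site 10 (C/T, transition), site 11 (G/A, transition), site 12 (A/G, transition), site 13 (A/G, transition), site 15 (A/G, transition), site 16 (A/G, transition), site 29 (T/A, transversion), site 32 (G/A, transition), site 35 (G/A, transition).
Of the 12 differences, 11 transitions and 1 transversion, so Ti/Tv = 11/1 = 11.000.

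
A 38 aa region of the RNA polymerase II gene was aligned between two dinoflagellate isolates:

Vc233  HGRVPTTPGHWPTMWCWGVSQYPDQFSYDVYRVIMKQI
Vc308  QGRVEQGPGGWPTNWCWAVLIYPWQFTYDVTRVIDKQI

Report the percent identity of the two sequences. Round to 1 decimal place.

The sequences differ at positions 1 (H/Q), 5 (P/E), 6 (T/Q), 7 (T/G), 10 (H/G), 14 (M/N), 18 (G/A), 20 (S/L), 21 (Q/I), 24 (D/W), 27 (S/T), 31 (Y/T), 35 (M/D).
25 of the 38 sites match, so the percent identity is 25/38 × 100 = 65.8%.

65.8%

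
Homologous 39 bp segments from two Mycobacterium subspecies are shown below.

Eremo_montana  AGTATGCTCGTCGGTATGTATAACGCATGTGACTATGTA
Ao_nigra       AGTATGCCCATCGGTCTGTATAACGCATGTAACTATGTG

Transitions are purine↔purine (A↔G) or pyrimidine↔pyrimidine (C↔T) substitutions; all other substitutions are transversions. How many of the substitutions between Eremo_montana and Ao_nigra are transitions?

The sequences differ at positions 8 (T/C, transition), 10 (G/A, transition), 16 (A/C, transversion), 31 (G/A, transition), 39 (A/G, transition).
Of the 5 differences, 4 transitions and 1 transversion, so the answer is 4.

4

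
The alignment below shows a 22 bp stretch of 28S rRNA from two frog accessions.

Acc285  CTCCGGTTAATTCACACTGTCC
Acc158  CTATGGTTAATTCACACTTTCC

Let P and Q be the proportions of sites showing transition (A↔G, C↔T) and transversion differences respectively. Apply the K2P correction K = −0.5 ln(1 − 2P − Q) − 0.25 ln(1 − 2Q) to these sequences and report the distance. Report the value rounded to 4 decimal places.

0.1505

Differing sites — 3:C/A (Tv); 4:C/T (Ti); 19:G/T (Tv).
Of the 3 differences, 1 transition and 2 transversions over 22 sites: P = 1/22 = 0.045455, Q = 2/22 = 0.090909.
d = −0.5·ln(0.818181) − 0.25·ln(0.818182) = −0.5·(-0.200672) − 0.25·(-0.200670) = 0.1505.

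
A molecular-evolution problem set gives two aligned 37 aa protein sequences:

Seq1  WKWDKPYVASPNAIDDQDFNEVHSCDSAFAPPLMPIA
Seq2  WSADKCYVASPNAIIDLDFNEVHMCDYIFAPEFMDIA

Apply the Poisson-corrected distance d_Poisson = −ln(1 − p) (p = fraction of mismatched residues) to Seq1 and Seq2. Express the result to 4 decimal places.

0.3528

The sequences differ at positions 2 (K/S), 3 (W/A), 6 (P/C), 15 (D/I), 17 (Q/L), 24 (S/M), 27 (S/Y), 28 (A/I), 32 (P/E), 33 (L/F), 35 (P/D).
p = 11/37 = 0.297297.
d = −ln(1 − 0.297297) = −ln(0.702703) = 0.3528.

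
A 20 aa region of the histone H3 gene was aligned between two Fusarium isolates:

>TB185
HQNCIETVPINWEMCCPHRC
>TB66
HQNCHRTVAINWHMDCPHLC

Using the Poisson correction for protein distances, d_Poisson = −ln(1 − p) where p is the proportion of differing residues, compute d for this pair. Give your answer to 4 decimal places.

0.3567

Differing sites — 5:I/H; 6:E/R; 9:P/A; 13:E/H; 15:C/D; 19:R/L.
p = 6/20 = 0.300000.
d = −ln(1 − 0.300000) = −ln(0.700000) = 0.3567.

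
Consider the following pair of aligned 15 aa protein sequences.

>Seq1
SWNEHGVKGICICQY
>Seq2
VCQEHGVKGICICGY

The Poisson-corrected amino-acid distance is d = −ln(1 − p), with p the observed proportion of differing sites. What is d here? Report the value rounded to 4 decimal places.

0.3102

The sequences differ at positions 1 (S/V), 2 (W/C), 3 (N/Q), 14 (Q/G).
p = 4/15 = 0.266667.
d = −ln(1 − 0.266667) = −ln(0.733333) = 0.3102.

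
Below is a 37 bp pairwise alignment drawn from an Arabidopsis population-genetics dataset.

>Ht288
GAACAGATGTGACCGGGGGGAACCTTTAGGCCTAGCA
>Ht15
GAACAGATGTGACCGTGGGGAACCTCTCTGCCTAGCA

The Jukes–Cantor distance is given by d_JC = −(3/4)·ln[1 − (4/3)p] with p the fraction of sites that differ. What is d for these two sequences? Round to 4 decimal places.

0.1167

Mismatches occur at site 16 (G↔T), site 26 (T↔C), site 28 (A↔C), site 29 (G↔T).
p = 4/37 = 0.108108.
d = −0.75 · ln(1 − (4/3)·0.108108) = −0.75 · ln(0.855856) = −0.75 · (-0.155653) = 0.1167.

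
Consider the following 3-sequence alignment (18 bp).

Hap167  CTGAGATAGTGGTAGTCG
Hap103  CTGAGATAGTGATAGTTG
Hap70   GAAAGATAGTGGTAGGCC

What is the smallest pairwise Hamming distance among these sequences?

Pairwise Hamming distances:
  Hap167 vs Hap103: 2
  Hap167 vs Hap70: 5
  Hap103 vs Hap70: 7
The smallest is 2, between Hap167 and Hap103.

2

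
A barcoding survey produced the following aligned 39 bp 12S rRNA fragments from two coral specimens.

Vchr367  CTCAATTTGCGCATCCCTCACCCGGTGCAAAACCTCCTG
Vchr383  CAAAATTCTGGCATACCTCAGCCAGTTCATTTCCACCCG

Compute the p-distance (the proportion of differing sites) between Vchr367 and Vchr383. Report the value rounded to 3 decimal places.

Mismatches occur at site 2 (T/A), site 3 (C/A), site 8 (T/C), site 9 (G/T), site 10 (C/G), site 15 (C/A), site 21 (C/G), site 24 (G/A), site 27 (G/T), site 30 (A/T), site 31 (A/T), site 32 (A/T), site 35 (T/A), site 38 (T/C).
There are 14 differences over 39 sites, so p = 14/39 = 0.359.

0.359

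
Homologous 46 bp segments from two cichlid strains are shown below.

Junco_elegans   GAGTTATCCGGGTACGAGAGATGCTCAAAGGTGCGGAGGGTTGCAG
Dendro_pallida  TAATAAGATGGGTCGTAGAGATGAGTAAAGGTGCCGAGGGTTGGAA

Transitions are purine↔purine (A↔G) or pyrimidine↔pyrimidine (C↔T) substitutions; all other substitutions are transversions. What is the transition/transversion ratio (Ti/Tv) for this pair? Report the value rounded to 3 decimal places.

Differing sites — 1:G/T (Tv); 3:G/A (Ti); 5:T/A (Tv); 7:T/G (Tv); 8:C/A (Tv); 9:C/T (Ti); 14:A/C (Tv); 15:C/G (Tv); 16:G/T (Tv); 24:C/A (Tv); 25:T/G (Tv); 26:C/T (Ti); 35:G/C (Tv); 44:C/G (Tv); 46:G/A (Ti).
Of the 15 differences, 4 transitions and 11 transversions, so Ti/Tv = 4/11 = 0.364.

0.364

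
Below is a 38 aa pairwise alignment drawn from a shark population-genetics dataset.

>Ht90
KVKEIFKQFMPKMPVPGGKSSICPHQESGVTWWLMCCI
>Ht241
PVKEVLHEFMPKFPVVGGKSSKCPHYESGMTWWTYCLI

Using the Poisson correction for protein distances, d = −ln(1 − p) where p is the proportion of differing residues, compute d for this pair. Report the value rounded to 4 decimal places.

Differing sites — 1:K/P; 5:I/V; 6:F/L; 7:K/H; 8:Q/E; 13:M/F; 16:P/V; 22:I/K; 26:Q/Y; 30:V/M; 34:L/T; 35:M/Y; 37:C/L.
p = 13/38 = 0.342105.
d = −ln(1 − 0.342105) = −ln(0.657895) = 0.4187.

0.4187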